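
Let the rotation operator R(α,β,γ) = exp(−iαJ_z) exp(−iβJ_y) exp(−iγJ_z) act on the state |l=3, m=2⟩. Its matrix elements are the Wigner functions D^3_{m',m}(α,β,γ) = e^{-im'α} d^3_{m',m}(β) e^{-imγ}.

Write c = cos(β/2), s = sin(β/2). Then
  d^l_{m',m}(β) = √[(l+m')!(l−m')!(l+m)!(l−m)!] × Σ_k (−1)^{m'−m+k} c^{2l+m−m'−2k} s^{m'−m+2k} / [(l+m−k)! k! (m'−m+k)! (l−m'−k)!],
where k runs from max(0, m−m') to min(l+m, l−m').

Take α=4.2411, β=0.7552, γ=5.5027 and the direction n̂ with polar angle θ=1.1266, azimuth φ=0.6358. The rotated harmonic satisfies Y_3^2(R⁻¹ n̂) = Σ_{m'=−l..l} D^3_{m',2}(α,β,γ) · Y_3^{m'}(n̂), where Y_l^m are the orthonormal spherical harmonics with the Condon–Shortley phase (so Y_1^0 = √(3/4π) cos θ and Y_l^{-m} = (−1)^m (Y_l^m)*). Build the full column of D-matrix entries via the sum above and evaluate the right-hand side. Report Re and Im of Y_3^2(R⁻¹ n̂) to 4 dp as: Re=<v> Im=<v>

Need the full column D^3_{m',2} for m'=−3..3 at α=4.2411, β=0.7552, γ=5.5027.
cos(β/2)=0.929552, sin(β/2)=0.368691
d^3_{-3,2}: single k=5 term ⇒ +0.015512;  D = -0.002274+0.015344i
d^3_{-2,2}: k∈[4..5] ⇒ +0.079830 -0.002512 = +0.077318;  D = -0.063000-0.044823i
d^3_{-1,2}: k∈[3..4] ⇒ +0.254588 -0.020026 = +0.234562;  D = +0.207935-0.108548i
d^3_{0,2}: k∈[2..3] ⇒ +0.555878 -0.087449 = +0.468429;  D = +0.004603+0.468407i
d^3_{1,2}: k∈[1..2] ⇒ +0.809154 -0.254588 = +0.554566;  D = -0.496559-0.246925i
d^3_{2,2}: k∈[0..1] ⇒ +0.645123 -0.507445 = +0.137678;  D = +0.110591-0.082004i
d^3_{3,2}: single k=0 term ⇒ -0.626768;  D = -0.104033-0.618073i
Y_3^{m'}(θ=1.1266,φ=0.6358) and Σ D·Y over m':
  (-0.0023+0.0153i)·(-0.1015-0.2899i)  (-0.0630-0.0448i)·(+0.1055-0.3422i)  (+0.2079-0.1085i)·(-0.0180+0.0133i)  (+0.0046+0.4684i)·(-0.3330+0.0000i)  (-0.4966-0.2469i)·(+0.0180+0.0133i)  (+0.1106-0.0820i)·(+0.1055+0.3422i)  (-0.1040-0.6181i)·(+0.1015-0.2899i)
Y_3^2(R⁻¹ n̂) = -0.176815-0.149743i

Re=-0.1768 Im=-0.1497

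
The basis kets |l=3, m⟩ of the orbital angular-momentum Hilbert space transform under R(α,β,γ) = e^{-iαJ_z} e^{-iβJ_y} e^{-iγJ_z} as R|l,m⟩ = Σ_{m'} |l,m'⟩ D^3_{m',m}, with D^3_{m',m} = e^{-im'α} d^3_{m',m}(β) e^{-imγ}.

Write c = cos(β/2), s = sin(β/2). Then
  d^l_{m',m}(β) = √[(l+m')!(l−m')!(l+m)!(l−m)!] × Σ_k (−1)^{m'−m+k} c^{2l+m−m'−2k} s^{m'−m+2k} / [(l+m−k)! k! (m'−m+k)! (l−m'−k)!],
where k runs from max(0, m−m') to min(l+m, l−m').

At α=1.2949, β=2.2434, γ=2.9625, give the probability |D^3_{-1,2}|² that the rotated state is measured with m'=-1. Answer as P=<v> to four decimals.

Split into d^3_{-1,2}(β=2.2434) × two z-phases.
With c≡cos(β/2)=0.434152 and s≡sin(β/2)=0.900840, N=[2·24·120·1]^{1/2}=75.894664
k∈{3,4} keeps every argument non-negative
  k=3: (−1)^0·75.8947/(12)·0.4342^3·0.9008^3 = +0.378353
  k=4: (−1)^1·75.8947/(24)·0.4342^1·0.9008^5 = -0.814478
d^3_{-1,2}(2.2434) = +0.378353 -0.814478 = -0.436125
|D^3_{-1,2}|² = |d^3_{-1,2}(β)|² = (-0.436125)² = 0.190205 (the z-rotation phases have unit modulus)

P=0.1902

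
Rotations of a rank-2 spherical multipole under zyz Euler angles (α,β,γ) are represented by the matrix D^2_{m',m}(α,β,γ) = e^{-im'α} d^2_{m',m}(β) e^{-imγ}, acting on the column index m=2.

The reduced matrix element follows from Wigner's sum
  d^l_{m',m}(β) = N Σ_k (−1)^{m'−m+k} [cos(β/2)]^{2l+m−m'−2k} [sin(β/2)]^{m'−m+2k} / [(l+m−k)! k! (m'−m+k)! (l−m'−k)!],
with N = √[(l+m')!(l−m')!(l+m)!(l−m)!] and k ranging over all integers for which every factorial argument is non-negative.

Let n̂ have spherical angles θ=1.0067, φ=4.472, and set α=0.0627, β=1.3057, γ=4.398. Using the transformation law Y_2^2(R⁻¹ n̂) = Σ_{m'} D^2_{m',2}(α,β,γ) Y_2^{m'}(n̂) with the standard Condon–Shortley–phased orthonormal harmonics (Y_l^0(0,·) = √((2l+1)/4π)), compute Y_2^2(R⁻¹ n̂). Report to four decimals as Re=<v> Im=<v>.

Re=0.3107 Im=-0.2225

Need the full column D^2_{m',2} for m'=−2..2 at α=0.0627, β=1.3057, γ=4.398.
cos(β/2)=0.794356, sin(β/2)=0.607453
d^2_{-2,2}: single k=4 term ⇒ +0.136160;  D = -0.099238-0.093227i
d^2_{-1,2}: single k=3 term ⇒ +0.356109;  D = -0.274312-0.227082i
d^2_{0,2}: single k=2 term ⇒ +0.570336;  D = -0.461257-0.335447i
d^2_{1,2}: single k=1 term ⇒ +0.608959;  D = -0.513968-0.326600i
d^2_{2,2}: single k=0 term ⇒ +0.398162;  D = -0.348774-0.192068i
Y_2^{m'}(θ=1.0067,φ=4.472) and Σ D·Y over m':
  (-0.0992-0.0932i)·(-0.2446-0.1276i)  (-0.2743-0.2271i)·(-0.0831+0.3390i)  (-0.4613-0.3354i)·(-0.0449+0.0000i)  (-0.5140-0.3266i)·(+0.0831+0.3390i)  (-0.3488-0.1921i)·(-0.2446+0.1276i)
Y_2^2(R⁻¹ n̂) = +0.310699-0.222495i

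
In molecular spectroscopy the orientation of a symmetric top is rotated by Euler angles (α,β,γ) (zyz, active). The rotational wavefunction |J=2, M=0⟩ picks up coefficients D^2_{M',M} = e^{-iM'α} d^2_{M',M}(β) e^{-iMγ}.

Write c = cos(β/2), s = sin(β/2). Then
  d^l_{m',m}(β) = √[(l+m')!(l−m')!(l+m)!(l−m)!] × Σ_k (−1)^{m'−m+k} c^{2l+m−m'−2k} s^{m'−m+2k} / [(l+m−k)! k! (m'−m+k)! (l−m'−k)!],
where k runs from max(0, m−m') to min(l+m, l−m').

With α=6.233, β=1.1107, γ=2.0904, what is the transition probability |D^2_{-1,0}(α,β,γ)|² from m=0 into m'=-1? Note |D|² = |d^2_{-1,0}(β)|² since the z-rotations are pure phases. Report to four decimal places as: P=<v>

D^2_{-1,0}(6.233,1.1107,2.0904) = e^{-i·-1·6.233}·d^2_{-1,0}(1.1107)·e^{-i·0·2.0904}. Compute d first:
With c≡cos(β/2)=0.849716 and s≡sin(β/2)=0.527241, N=[1·6·2·2]^{1/2}=4.898979
k∈{1,2} keeps every argument non-negative
  k=1: (−1)^0·4.8990/(2)·0.8497^3·0.5272^1 = +0.792330
  k=2: (−1)^1·4.8990/(2)·0.8497^1·0.5272^3 = -0.305054
d^2_{-1,0}(1.1107) = +0.792330 -0.305054 = +0.487276
|D^2_{-1,0}|² = |d^2_{-1,0}(β)|² = (+0.487276)² = 0.237438 (the z-rotation phases have unit modulus)

P=0.2374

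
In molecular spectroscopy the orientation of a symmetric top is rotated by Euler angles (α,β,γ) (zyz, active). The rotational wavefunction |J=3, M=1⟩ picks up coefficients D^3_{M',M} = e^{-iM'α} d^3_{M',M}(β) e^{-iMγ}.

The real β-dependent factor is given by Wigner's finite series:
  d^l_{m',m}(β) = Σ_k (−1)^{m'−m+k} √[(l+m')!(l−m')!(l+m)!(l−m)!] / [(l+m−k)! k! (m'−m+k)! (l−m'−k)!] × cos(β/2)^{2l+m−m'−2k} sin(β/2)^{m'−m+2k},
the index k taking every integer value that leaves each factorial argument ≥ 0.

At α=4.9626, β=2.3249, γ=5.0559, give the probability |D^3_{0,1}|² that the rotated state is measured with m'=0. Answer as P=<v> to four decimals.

P=0.1798

First d^3_{0,1}(β=2.3249), then the phase factors e^{-i(0)α} and e^{-i(1)γ}:
c=cos(2.3249/2)=0.397092, s=sin(2.3249/2)=0.917779; N=√[6·6·24·2]=41.569219
k∈{1,2,3} keeps every argument non-negative
  k=1: (−1)^0·41.5692/(12)·0.3971^5·0.9178^1 = +0.031390
  k=2: (−1)^1·41.5692/(4)·0.3971^3·0.9178^3 = -0.503037
  k=3: (−1)^2·41.5692/(12)·0.3971^1·0.9178^5 = +0.895719
d^3_{0,1}(2.3249) = +0.031390 -0.503037 +0.895719 = +0.424072
|D^3_{0,1}|² = |d^3_{0,1}(β)|² = (+0.424072)² = 0.179837 (the z-rotation phases have unit modulus)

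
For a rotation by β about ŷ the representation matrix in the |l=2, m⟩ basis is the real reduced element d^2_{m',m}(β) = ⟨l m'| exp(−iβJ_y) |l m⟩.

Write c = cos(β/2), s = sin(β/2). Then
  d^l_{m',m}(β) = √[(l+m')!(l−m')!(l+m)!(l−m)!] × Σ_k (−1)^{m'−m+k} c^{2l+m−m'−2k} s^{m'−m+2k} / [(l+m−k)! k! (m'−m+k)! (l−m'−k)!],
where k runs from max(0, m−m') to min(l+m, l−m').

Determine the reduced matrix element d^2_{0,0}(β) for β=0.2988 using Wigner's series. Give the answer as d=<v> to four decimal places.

d=0.8700

d^2_{0,0}(β=0.2988) via Wigner's sum:
With c≡cos(β/2)=0.988861 and s≡sin(β/2)=0.148845, N=[2·2·2·2]^{1/2}=4.000000
The bounds max(0,m−m')=0 and min(l+m,l−m')=2 give 3 terms
  k=0: (−1)^0·4.0000/(4)·0.9889^4·0.1488^0 = +0.956181
  k=1: (−1)^1·4.0000/(1)·0.9889^2·0.1488^2 = -0.086656
  k=2: (−1)^2·4.0000/(4)·0.9889^0·0.1488^4 = +0.000491
d^2_{0,0}(0.2988) = +0.956181 -0.086656 +0.000491 = +0.870016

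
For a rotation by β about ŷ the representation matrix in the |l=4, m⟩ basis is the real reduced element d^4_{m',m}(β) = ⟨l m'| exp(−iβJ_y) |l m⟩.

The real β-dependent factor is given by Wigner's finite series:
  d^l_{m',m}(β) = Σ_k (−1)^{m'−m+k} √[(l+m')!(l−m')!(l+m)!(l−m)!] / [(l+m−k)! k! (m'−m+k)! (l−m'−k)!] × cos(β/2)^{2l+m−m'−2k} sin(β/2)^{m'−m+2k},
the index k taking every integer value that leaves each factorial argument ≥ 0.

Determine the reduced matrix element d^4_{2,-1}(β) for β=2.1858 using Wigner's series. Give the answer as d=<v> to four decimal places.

d=0.0861

d^4_{2,-1}(β=2.1858) via Wigner's sum:
Half-angle: c=0.459912, s=0.887964. N=√(720·2·6·120)=1018.233765
The bounds max(0,m−m')=0 and min(l+m,l−m')=2 give 3 terms
  k=0: (−1)^3·1018.2338/(72)·0.4599^5·0.8880^3 = -0.203740
  k=1: (−1)^4·1018.2338/(48)·0.4599^3·0.8880^5 = +1.139223
  k=2: (−1)^5·1018.2338/(240)·0.4599^1·0.8880^7 = -0.849337
d^4_{2,-1}(2.1858) = -0.203740 +1.139223 -0.849337 = +0.086146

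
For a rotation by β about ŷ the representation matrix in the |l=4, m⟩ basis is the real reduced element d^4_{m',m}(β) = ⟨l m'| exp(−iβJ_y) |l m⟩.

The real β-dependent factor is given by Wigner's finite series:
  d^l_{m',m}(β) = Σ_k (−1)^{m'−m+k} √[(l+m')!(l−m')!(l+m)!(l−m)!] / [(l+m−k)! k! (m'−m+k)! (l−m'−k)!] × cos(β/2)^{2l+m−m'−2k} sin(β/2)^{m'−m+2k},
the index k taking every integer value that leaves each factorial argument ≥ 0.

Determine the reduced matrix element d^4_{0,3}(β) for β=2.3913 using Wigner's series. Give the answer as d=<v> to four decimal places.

d^4_{0,3}(β=2.3913) via Wigner's sum:
Half-angle: c=0.366409, s=0.930454. N=√(24·24·5040·1)=1703.830978
The bounds max(0,m−m')=3 and min(l+m,l−m')=4 give 2 terms
  k=3: (−1)^0·1703.8310/(144)·0.3664^5·0.9305^3 = +0.062947
  k=4: (−1)^1·1703.8310/(144)·0.3664^3·0.9305^5 = -0.405916
d^4_{0,3}(2.3913) = +0.062947 -0.405916 = -0.342968

d=-0.3430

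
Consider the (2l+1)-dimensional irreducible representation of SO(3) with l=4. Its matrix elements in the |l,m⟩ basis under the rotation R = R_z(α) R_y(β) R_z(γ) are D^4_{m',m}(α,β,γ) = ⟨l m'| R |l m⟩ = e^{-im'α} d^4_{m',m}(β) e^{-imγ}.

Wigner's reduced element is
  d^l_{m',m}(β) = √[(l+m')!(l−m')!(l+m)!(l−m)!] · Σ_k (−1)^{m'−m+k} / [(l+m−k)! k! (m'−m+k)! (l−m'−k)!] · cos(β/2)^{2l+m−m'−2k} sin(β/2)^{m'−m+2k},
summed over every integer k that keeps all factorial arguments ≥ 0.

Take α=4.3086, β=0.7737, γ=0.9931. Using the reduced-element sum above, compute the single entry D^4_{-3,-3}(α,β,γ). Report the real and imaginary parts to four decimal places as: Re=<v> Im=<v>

Re=0.0858 Im=0.0171

D^4_{-3,-3}(4.3086,0.7737,0.9931) = e^{-i·-3·4.3086}·d^4_{-3,-3}(0.7737)·e^{-i·-3·0.9931}. Compute d first:
With c≡cos(β/2)=0.926102 and s≡sin(β/2)=0.377273, N=[1·5040·1·5040]^{1/2}=5040.000000
Admissible k: 0..1 (factorial args all ≥0)
  k=0: (−1)^0·5040.0000/(5040)·0.9261^8·0.3773^0 = +0.541092
  k=1: (−1)^1·5040.0000/(720)·0.9261^6·0.3773^2 = -0.628583
d^4_{-3,-3}(0.7737) = +0.541092 -0.628583 = -0.087492
Attach z-rotation phases: D = e^{-i(-3)(4.3086)}·(-0.087492)·e^{-i(-3)(0.9931)} = +0.085797+0.017136i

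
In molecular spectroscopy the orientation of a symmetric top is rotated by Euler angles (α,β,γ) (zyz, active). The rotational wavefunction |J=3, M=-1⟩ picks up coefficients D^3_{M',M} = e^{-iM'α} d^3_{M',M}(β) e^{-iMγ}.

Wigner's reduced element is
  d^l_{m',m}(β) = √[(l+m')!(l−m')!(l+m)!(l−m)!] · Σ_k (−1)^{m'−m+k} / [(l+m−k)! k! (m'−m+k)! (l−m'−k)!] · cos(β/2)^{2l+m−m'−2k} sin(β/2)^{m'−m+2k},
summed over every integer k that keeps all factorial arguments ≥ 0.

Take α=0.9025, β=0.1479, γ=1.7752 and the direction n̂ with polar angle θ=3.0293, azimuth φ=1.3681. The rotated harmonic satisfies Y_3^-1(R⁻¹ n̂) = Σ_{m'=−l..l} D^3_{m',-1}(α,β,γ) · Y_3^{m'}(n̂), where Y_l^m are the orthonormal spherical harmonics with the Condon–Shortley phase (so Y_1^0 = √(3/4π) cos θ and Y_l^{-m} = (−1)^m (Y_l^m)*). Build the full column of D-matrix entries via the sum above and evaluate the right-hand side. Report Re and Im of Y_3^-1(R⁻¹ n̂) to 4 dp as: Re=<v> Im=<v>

Re=-0.0007 Im=0.2985

Need the full column D^3_{m',-1} for m'=−3..3 at α=0.9025, β=0.1479, γ=1.7752.
cos(β/2)=0.997267, sin(β/2)=0.073883
d^3_{-3,-1}: single k=2 term ⇒ +0.020911;  D = -0.004761-0.020362i
d^3_{-2,-1}: k∈[1..2] ⇒ +0.230462 -0.002530 = +0.227932;  D = -0.206357-0.096798i
d^3_{-1,-1}: k∈[0..2] ⇒ +0.983713 -0.043194 +0.000178 = +0.940697;  D = -0.841282+0.420899i
d^3_{0,-1}: k∈[0..2] ⇒ -0.252459 +0.004157 -0.000008 = -0.248309;  D = +0.050403-0.243140i
d^3_{1,-1}: k∈[0..2] ⇒ +0.032395 -0.000237 +0.000000 = +0.032158;  D = +0.020670+0.024635i
d^3_{2,-1}: k∈[0..1] ⇒ -0.002530 +0.000007 = -0.002523;  D = -0.002522+0.000075i
d^3_{3,-1}: single k=0 term ⇒ +0.000115;  D = +0.000068-0.000092i
Y_3^{m'}(θ=3.0293,φ=1.3681) and Σ D·Y over m':
  (-0.0048-0.0204i)·(-0.0003+0.0005i)  (-0.2064-0.0968i)·(+0.0117+0.0050i)  (-0.8413+0.4209i)·(+0.0287-0.1397i)  (+0.0504-0.2431i)·(-0.7184+0.0000i)  (+0.0207+0.0246i)·(-0.0287-0.1397i)  (-0.0025+0.0001i)·(+0.0117-0.0050i)  (+0.0001-0.0001i)·(+0.0003+0.0005i)
Y_3^-1(R⁻¹ n̂) = -0.000672+0.298496i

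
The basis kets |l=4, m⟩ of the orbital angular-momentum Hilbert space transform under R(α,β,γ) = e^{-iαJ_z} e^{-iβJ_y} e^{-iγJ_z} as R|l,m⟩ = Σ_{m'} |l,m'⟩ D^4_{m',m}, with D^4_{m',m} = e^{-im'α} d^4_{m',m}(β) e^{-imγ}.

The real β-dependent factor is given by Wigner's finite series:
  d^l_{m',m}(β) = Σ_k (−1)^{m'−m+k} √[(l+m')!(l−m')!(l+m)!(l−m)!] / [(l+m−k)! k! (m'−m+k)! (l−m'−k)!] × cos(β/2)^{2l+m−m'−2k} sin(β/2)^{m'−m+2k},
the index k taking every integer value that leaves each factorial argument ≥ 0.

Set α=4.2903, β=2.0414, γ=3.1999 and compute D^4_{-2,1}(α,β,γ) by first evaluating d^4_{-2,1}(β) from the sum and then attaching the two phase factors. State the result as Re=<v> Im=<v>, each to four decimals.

D^4_{-2,1}(4.2903,2.0414,3.1999) = e^{-i·-2·4.2903}·d^4_{-2,1}(2.0414)·e^{-i·1·3.1999}. Compute d first:
Half-angle: c=0.522769, s=0.852474. N=√(2·720·120·6)=1018.233765
k: max(0,(1)−(-2))=3 … min(4+(1),4−(-2))=5
  k=3: (−1)^0·1018.2338/(72)·0.5228^5·0.8525^3 = +0.342065
  k=4: (−1)^1·1018.2338/(48)·0.5228^3·0.8525^5 = -1.364403
  k=5: (−1)^2·1018.2338/(240)·0.5228^1·0.8525^7 = +0.725630
d^4_{-2,1}(2.0414) = +0.342065 -1.364403 +0.725630 = -0.296708
D = (-0.664346+0.747425i)·(-0.296708)·(-0.998301+0.058274i) = -0.183859+0.232877i

Re=-0.1839 Im=0.2329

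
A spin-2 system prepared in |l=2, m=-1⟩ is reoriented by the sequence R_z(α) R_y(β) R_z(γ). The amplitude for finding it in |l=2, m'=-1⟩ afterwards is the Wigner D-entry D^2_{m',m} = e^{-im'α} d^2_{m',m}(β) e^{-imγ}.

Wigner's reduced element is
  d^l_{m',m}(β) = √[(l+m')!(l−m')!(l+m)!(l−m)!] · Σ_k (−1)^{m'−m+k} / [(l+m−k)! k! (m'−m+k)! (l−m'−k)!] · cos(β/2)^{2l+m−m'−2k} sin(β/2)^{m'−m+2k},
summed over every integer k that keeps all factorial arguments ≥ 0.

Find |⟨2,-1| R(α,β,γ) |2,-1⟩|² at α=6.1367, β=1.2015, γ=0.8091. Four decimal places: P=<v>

P=0.0358

Split into d^2_{-1,-1}(β=1.2015) × two z-phases.
With c≡cos(β/2)=0.824912 and s≡sin(β/2)=0.565261, N=[1·6·1·6]^{1/2}=6.000000
Admissible k: 0..1 (factorial args all ≥0)
  k=0: (−1)^0·6.0000/(6)·0.8249^4·0.5653^0 = +0.463053
  k=1: (−1)^1·6.0000/(2)·0.8249^2·0.5653^2 = -0.652281
d^2_{-1,-1}(1.2015) = +0.463053 -0.652281 = -0.189229
|D^2_{-1,-1}|² = |d^2_{-1,-1}(β)|² = (-0.189229)² = 0.035808 (the z-rotation phases have unit modulus)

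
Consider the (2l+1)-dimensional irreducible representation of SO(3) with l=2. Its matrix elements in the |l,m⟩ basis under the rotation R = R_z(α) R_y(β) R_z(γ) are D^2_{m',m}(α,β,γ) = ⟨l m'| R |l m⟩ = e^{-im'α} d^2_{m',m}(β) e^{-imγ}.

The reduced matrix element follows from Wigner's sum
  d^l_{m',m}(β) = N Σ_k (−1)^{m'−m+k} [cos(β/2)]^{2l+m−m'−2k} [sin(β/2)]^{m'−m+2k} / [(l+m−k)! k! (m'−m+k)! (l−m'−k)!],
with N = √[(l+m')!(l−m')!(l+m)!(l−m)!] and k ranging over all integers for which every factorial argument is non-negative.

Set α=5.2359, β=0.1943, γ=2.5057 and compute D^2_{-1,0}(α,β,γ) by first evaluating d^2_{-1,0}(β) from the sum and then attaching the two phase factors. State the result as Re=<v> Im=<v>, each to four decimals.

Re=0.1160 Im=-0.2009

D^2_{-1,0}(5.2359,0.1943,2.5057) = e^{-i·-1·5.2359}·d^2_{-1,0}(0.1943)·e^{-i·0·2.5057}. Compute d first:
With c≡cos(β/2)=0.995285 and s≡sin(β/2)=0.096997, N=[1·6·2·2]^{1/2}=4.898979
k: max(0,(0)−(-1))=1 … min(2+(0),2−(-1))=2
  k=1: (−1)^0·4.8990/(2)·0.9953^3·0.0970^1 = +0.234249
  k=2: (−1)^1·4.8990/(2)·0.9953^1·0.0970^3 = -0.002225
d^2_{-1,0}(0.1943) = +0.234249 -0.002225 = +0.232024
Phases: e^{-i·(-1)·5.2359}=+0.499924-0.866069i, e^{-i·(0)·2.5057}=+1.000000+0.000000i ⇒ D=+0.115994-0.200949i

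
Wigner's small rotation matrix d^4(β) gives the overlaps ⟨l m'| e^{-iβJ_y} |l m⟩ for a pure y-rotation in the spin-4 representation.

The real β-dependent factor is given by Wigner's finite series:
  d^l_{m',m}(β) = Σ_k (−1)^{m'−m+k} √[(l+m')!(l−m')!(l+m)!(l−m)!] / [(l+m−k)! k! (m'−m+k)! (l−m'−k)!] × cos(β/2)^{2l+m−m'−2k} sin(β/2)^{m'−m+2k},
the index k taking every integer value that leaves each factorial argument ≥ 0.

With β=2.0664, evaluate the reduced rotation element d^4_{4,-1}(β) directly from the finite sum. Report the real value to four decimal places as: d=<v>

d=-0.4698

d^4_{4,-1}(β=2.0664) via Wigner's sum:
With c≡cos(β/2)=0.512073 and s≡sin(β/2)=0.858942, N=[40320·1·6·120]^{1/2}=5387.986637
k∈{0} keeps every argument non-negative
  k=0: (−1)^5·5387.9866/(720)·0.5121^3·0.8589^5 = -0.469795
d^4_{4,-1}(2.0664) = -0.469795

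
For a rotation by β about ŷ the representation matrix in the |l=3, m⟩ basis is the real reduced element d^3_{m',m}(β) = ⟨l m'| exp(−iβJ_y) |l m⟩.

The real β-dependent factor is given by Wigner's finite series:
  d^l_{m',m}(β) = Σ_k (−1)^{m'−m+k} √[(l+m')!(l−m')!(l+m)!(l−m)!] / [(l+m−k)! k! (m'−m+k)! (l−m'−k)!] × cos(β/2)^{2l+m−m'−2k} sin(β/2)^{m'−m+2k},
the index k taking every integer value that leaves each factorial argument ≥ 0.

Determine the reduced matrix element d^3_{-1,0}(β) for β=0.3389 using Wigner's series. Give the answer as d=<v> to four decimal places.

d^3_{-1,0}(β=0.3389) via Wigner's sum:
Half-angle: c=0.985678, s=0.168640. N=√(2·24·6·6)=41.569219
k: max(0,(0)−(-1))=1 … min(3+(0),3−(-1))=3
  k=1: (−1)^0·41.5692/(12)·0.9857^5·0.1686^1 = +0.543534
  k=2: (−1)^1·41.5692/(4)·0.9857^3·0.1686^3 = -0.047731
  k=3: (−1)^2·41.5692/(12)·0.9857^1·0.1686^5 = +0.000466
d^3_{-1,0}(0.3389) = +0.543534 -0.047731 +0.000466 = +0.496268

d=0.4963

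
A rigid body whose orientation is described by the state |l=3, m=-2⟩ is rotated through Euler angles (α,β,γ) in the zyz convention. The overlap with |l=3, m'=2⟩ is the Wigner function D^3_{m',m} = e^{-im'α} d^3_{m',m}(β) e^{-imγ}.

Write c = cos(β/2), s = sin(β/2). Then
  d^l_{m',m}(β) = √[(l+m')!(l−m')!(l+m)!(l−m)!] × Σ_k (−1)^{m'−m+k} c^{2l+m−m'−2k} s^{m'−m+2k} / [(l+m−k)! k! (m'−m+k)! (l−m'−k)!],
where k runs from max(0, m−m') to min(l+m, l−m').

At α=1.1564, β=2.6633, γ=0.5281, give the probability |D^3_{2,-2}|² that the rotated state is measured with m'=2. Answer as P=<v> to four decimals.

Split into d^3_{2,-2}(β=2.6633) × two z-phases.
With c≡cos(β/2)=0.236873 and s≡sin(β/2)=0.971541, N=[120·1·1·120]^{1/2}=120.000000
k: max(0,(-2)−(2))=0 … min(3+(-2),3−(2))=1
  k=0: (−1)^4·120.0000/(24)·0.2369^2·0.9715^4 = +0.249946
  k=1: (−1)^5·120.0000/(120)·0.2369^0·0.9715^6 = -0.840941
d^3_{2,-2}(2.6633) = +0.249946 -0.840941 = -0.590995
|D^3_{2,-2}|² = |d^3_{2,-2}(β)|² = (-0.590995)² = 0.349275 (the z-rotation phases have unit modulus)

P=0.3493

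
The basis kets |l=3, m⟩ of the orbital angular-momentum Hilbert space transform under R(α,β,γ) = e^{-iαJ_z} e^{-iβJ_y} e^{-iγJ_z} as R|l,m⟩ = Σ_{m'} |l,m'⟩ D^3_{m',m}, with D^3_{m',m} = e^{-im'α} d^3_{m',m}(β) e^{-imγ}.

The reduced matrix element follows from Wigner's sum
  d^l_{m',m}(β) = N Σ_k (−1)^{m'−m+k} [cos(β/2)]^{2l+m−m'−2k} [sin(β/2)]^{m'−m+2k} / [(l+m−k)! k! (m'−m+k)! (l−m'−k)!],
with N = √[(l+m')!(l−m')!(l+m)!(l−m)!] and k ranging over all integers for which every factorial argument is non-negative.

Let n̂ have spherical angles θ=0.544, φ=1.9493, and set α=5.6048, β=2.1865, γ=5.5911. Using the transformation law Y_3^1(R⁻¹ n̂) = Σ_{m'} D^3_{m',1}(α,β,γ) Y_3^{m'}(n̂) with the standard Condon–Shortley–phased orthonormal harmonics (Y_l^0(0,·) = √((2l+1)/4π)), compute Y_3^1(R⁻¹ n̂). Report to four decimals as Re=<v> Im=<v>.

Need the full column D^3_{m',1} for m'=−3..3 at α=5.6048, β=2.1865, γ=5.5911.
cos(β/2)=0.459601, sin(β/2)=0.888125
d^3_{-3,1}: single k=4 term ⇒ +0.508985;  D = +0.114910-0.495845i
d^3_{-2,1}: k∈[3..4] ⇒ +0.430127 -0.803068 = -0.372941;  D = -0.293546+0.230035i
d^3_{-1,1}: k∈[2..4] ⇒ +0.211167 -1.051356 +0.490733 = -0.349456;  D = -0.349423-0.004787i
d^3_{0,1}: k∈[1..3] ⇒ +0.063092 -0.706771 +0.879717 = +0.236038;  D = +0.181730+0.150626i
d^3_{1,1}: k∈[0..2] ⇒ +0.009425 -0.281555 +0.788517 = +0.516386;  D = +0.102755+0.506060i
d^3_{2,1}: k∈[0..1] ⇒ -0.057594 +0.430127 = +0.372533;  D = -0.171386+0.330768i
d^3_{3,1}: single k=0 term ⇒ +0.136307;  D = -0.124773+0.054877i
Y_3^{m'}(θ=0.544,φ=1.9493) and Σ D·Y over m':
  (+0.1149-0.4958i)·(+0.0524+0.0244i)  (-0.2935+0.2300i)·(-0.1703+0.1609i)  (-0.3494-0.0048i)·(-0.1645-0.4135i)  (+0.1817+0.1506i)·(+0.2109+0.0000i)  (+0.1028+0.5061i)·(+0.1645-0.4135i)  (-0.1714+0.3308i)·(-0.1703-0.1609i)  (-0.1248+0.0549i)·(-0.0524+0.0244i)
Y_3^1(R⁻¹ n̂) = +0.438687+0.073527i

Re=0.4387 Im=0.0735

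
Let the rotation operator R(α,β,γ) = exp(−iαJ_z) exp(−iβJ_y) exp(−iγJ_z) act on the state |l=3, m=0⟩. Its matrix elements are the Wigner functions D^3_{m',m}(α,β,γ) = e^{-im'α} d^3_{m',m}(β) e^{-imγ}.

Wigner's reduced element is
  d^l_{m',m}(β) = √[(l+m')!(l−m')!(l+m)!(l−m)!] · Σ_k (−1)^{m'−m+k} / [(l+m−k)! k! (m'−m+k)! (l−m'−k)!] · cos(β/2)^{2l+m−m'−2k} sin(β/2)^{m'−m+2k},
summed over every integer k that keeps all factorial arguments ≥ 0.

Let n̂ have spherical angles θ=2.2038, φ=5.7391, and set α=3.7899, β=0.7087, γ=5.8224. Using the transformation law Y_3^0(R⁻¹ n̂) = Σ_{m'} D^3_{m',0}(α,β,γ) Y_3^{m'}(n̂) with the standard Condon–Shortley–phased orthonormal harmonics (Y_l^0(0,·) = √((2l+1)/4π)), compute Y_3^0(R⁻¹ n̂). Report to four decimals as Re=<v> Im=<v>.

Need the full column D^3_{m',0} for m'=−3..3 at α=3.7899, β=0.7087, γ=5.8224.
cos(β/2)=0.937872, sin(β/2)=0.346981
d^3_{-3,0}: single k=3 term ⇒ +0.154121;  D = +0.056325-0.143460i
d^3_{-2,0}: k∈[2..3] ⇒ +0.510207 -0.069834 = +0.440372;  D = +0.119235+0.423923i
d^3_{-1,0}: k∈[1..3] ⇒ +0.872197 -0.358145 +0.016340 = +0.530392;  D = -0.422779-0.320271i
d^3_{0,0}: k∈[0..3] ⇒ +0.680553 -0.838355 +0.114750 -0.001745 = -0.044798;  D = -0.044798+0.000000i
d^3_{1,0}: k∈[0..2] ⇒ -0.872197 +0.358145 -0.016340 = -0.530392;  D = +0.422779-0.320271i
d^3_{2,0}: k∈[0..1] ⇒ +0.510207 -0.069834 = +0.440372;  D = +0.119235-0.423923i
d^3_{3,0}: single k=0 term ⇒ -0.154121;  D = -0.056325-0.143460i
Y_3^{m'}(θ=2.2038,φ=5.7391) and Σ D·Y over m':
  (+0.0563-0.1435i)·(-0.0134+0.2183i)  (+0.1192+0.4239i)·(-0.1824-0.3481i)  (-0.4228-0.3203i)·(+0.1672+0.1011i)  (-0.0448+0.0000i)·(+0.2760+0.0000i)  (+0.4228-0.3203i)·(-0.1672+0.1011i)  (+0.1192-0.4239i)·(-0.1824+0.3481i)  (-0.0563-0.1435i)·(+0.0134+0.2183i)
Y_3^0(R⁻¹ n̂) = +0.223833-0.000000i

Re=0.2238 Im=0.0000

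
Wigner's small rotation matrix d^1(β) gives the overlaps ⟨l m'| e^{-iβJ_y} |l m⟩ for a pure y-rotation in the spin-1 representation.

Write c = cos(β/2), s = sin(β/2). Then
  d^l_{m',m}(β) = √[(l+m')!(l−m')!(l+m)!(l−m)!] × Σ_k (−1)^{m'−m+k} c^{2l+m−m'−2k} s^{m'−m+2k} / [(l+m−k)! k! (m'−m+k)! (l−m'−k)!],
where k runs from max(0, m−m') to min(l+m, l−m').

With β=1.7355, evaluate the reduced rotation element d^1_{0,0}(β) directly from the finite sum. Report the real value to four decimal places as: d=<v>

d^1_{0,0}(β=1.7355) via Wigner's sum:
Half-angle: c=0.646545, s=0.762876. N=√(1·1·1·1)=1.000000
k∈{0,1} keeps every argument non-negative
  k=0: (−1)^0·1.0000/(1)·0.6465^2·0.7629^0 = +0.418020
  k=1: (−1)^1·1.0000/(1)·0.6465^0·0.7629^2 = -0.581980
d^1_{0,0}(1.7355) = +0.418020 -0.581980 = -0.163960

d=-0.1640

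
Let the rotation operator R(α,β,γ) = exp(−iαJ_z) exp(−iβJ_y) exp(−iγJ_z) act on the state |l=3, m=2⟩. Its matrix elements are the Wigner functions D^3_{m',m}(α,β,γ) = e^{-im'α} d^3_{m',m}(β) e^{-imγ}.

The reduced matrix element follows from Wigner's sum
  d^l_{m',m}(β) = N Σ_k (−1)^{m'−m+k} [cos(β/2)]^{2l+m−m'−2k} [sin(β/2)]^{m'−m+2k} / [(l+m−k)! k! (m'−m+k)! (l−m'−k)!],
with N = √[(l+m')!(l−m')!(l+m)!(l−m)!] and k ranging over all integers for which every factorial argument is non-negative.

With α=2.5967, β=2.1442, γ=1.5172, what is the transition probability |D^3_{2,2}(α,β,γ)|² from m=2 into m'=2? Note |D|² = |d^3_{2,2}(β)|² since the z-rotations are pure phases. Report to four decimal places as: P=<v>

D^3_{2,2}(2.5967,2.1442,1.5172) = e^{-i·2·2.5967}·d^3_{2,2}(2.1442)·e^{-i·2·1.5172}. Compute d first:
Half-angle: c=0.478281, s=0.878207. N=√(120·1·120·1)=120.000000
k: max(0,(2)−(2))=0 … min(3+(2),3−(2))=1
  k=0: (−1)^0·120.0000/(120)·0.4783^6·0.8782^0 = +0.011970
  k=1: (−1)^1·120.0000/(24)·0.4783^4·0.8782^2 = -0.201788
d^3_{2,2}(2.1442) = +0.011970 -0.201788 = -0.189818
|D^3_{2,2}|² = |d^3_{2,2}(β)|² = (-0.189818)² = 0.036031 (the z-rotation phases have unit modulus)

P=0.0360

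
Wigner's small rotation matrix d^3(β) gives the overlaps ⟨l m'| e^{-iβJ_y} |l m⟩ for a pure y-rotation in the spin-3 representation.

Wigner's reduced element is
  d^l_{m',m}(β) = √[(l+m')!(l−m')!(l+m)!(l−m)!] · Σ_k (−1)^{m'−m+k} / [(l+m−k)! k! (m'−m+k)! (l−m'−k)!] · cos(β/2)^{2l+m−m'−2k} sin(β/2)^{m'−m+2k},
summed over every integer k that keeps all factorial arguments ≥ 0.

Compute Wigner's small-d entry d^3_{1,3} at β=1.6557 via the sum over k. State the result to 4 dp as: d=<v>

d^3_{1,3}(β=1.6557) via Wigner's sum:
Half-angle: c=0.676461, s=0.736479. N=√(24·2·720·1)=185.903201
The bounds max(0,m−m')=2 and min(l+m,l−m')=2 give 1 term
  k=2: (−1)^0·185.9032/(48)·0.6765^4·0.7365^2 = +0.439882
d^3_{1,3}(1.6557) = +0.439882

d=0.4399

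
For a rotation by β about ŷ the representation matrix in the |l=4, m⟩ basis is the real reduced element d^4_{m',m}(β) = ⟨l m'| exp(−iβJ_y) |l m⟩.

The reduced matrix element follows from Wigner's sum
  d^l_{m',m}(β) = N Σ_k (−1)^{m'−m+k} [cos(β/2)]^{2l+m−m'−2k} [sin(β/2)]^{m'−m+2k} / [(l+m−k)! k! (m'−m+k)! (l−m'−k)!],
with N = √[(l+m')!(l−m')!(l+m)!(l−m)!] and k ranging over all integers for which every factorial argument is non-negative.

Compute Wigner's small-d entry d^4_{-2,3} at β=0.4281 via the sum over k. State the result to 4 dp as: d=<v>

d=0.0045

d^4_{-2,3}(β=0.4281) via Wigner's sum:
With c≡cos(β/2)=0.977179 and s≡sin(β/2)=0.212419, N=[2·720·5040·1]^{1/2}=2693.993318
The bounds max(0,m−m')=5 and min(l+m,l−m')=6 give 2 terms
  k=5: (−1)^0·2693.9933/(240)·0.9772^3·0.2124^5 = +0.004530
  k=6: (−1)^1·2693.9933/(720)·0.9772^1·0.2124^7 = -0.000071
d^4_{-2,3}(0.4281) = +0.004530 -0.000071 = +0.004458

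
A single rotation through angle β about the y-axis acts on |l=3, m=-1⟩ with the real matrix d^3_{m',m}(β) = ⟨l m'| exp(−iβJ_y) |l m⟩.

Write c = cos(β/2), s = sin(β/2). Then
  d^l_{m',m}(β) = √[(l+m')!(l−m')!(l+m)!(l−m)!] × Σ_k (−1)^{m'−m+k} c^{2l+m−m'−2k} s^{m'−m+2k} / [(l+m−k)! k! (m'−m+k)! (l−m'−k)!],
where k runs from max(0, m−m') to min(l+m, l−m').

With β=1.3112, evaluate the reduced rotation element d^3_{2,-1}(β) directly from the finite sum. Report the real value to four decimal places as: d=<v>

d=-0.5027

d^3_{2,-1}(β=1.3112) via Wigner's sum:
With c≡cos(β/2)=0.792682 and s≡sin(β/2)=0.609635, N=[120·1·2·24]^{1/2}=75.894664
Admissible k: 0..1 (factorial args all ≥0)
  k=0: (−1)^3·75.8947/(12)·0.7927^3·0.6096^3 = -0.713735
  k=1: (−1)^4·75.8947/(24)·0.7927^1·0.6096^5 = +0.211081
d^3_{2,-1}(1.3112) = -0.713735 +0.211081 = -0.502654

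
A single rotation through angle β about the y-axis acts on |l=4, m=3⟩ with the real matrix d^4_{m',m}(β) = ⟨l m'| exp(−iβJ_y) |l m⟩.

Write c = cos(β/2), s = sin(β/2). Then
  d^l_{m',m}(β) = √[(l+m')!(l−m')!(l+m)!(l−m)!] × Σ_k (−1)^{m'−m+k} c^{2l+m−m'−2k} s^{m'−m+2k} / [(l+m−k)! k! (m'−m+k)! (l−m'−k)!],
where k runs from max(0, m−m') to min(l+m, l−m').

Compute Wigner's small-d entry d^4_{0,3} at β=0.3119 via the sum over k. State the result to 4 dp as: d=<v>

d^4_{0,3}(β=0.3119) via Wigner's sum:
Half-angle: c=0.987864, s=0.155319. N=√(24·24·5040·1)=1703.830978
k∈{3,4} keeps every argument non-negative
  k=3: (−1)^0·1703.8310/(144)·0.9879^5·0.1553^3 = +0.041708
  k=4: (−1)^1·1703.8310/(144)·0.9879^3·0.1553^5 = -0.001031
d^4_{0,3}(0.3119) = +0.041708 -0.001031 = +0.040677

d=0.0407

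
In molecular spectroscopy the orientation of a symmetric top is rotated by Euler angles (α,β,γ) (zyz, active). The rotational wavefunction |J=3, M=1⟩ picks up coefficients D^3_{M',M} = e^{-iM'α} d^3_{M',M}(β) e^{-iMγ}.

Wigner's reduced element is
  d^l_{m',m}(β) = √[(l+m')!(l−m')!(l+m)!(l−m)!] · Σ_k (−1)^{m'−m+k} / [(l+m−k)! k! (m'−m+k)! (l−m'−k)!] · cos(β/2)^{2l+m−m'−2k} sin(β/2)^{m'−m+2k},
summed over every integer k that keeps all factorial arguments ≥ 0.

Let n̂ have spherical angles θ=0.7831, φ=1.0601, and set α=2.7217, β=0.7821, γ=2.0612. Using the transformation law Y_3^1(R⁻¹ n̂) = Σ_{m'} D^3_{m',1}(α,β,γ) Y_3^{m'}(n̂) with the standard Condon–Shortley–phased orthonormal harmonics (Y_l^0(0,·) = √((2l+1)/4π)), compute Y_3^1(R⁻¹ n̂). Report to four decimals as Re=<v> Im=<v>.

Need the full column D^3_{m',1} for m'=−3..3 at α=2.7217, β=0.7821, γ=2.0612.
cos(β/2)=0.924509, sin(β/2)=0.381159
d^3_{-3,1}: single k=4 term ⇒ +0.069871;  D = +0.068751-0.012460i
d^3_{-2,1}: k∈[3..4] ⇒ +0.276747 -0.023520 = +0.253227;  D = -0.245933-0.060342i
d^3_{-1,1}: k∈[2..4] ⇒ +0.636810 -0.144324 +0.003066 = +0.495552;  D = +0.391330+0.304027i
d^3_{0,1}: k∈[1..3] ⇒ +0.891772 -0.454743 +0.025765 = +0.462795;  D = -0.217968-0.408251i
d^3_{1,1}: k∈[0..2] ⇒ +0.624407 -0.849080 +0.108243 = -0.116429;  D = -0.008203-0.116140i
d^3_{2,1}: k∈[0..1] ⇒ -0.814073 +0.276747 = -0.537325;  D = -0.183935+0.504862i
d^3_{3,1}: single k=0 term ⇒ +0.411059;  D = -0.285938+0.295311i
Y_3^{m'}(θ=0.7831,φ=1.0601) and Σ D·Y over m':
  (+0.0688-0.0125i)·(-0.1464+0.0057i)  (-0.2459-0.0603i)·(-0.1882-0.3074i)  (+0.3913+0.3040i)·(+0.1684-0.3006i)  (-0.2180-0.4083i)·(-0.1292+0.0000i)  (-0.0082-0.1161i)·(-0.1684-0.3006i)  (-0.1839+0.5049i)·(-0.1882+0.3074i)  (-0.2859+0.2953i)·(+0.1464+0.0057i)
Y_3^1(R⁻¹ n̂) = +0.005575-0.012459i

Re=0.0056 Im=-0.0125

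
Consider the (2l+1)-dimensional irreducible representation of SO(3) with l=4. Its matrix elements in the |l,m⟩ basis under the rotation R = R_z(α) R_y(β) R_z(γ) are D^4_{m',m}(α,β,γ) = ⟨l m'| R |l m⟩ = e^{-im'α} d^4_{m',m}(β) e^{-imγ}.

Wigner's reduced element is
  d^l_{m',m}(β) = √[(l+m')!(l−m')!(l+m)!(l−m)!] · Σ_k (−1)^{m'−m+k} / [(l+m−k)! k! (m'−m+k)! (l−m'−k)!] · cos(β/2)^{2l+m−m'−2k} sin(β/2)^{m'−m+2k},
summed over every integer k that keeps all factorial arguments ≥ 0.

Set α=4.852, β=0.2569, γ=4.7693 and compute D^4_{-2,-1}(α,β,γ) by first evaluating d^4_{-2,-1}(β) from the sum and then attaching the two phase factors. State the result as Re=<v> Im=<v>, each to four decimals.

Split into d^4_{-2,-1}(β=0.2569) × two z-phases.
With c≡cos(β/2)=0.991762 and s≡sin(β/2)=0.128097, N=[2·720·6·120]^{1/2}=1018.233765
Admissible k: 1..3 (factorial args all ≥0)
  k=1: (−1)^0·1018.2338/(240)·0.9918^7·0.1281^1 = +0.512893
  k=2: (−1)^1·1018.2338/(48)·0.9918^5·0.1281^3 = -0.042782
  k=3: (−1)^2·1018.2338/(72)·0.9918^3·0.1281^5 = +0.000476
d^4_{-2,-1}(0.2569) = +0.512893 -0.042782 +0.000476 = +0.470587
D = (-0.961270-0.275608i)·(+0.470587)·(+0.056880-0.998381i) = -0.155218+0.444251i

Re=-0.1552 Im=0.4443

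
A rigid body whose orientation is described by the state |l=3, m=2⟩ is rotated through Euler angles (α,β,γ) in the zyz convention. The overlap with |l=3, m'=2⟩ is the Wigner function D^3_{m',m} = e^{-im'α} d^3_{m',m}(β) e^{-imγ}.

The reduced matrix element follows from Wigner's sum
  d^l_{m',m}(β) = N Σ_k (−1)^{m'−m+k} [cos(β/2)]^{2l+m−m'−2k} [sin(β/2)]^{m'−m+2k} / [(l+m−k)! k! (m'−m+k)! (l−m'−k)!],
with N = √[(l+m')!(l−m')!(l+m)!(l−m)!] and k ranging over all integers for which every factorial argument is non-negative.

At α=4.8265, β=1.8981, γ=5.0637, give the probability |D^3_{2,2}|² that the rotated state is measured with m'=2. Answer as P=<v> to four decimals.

P=0.1164

D^3_{2,2}(4.8265,1.8981,5.0637) = e^{-i·2·4.8265}·d^3_{2,2}(1.8981)·e^{-i·2·5.0637}. Compute d first:
Half-angle: c=0.582456, s=0.812863. N=√(120·1·120·1)=120.000000
Admissible k: 0..1 (factorial args all ≥0)
  k=0: (−1)^0·120.0000/(120)·0.5825^6·0.8129^0 = +0.039046
  k=1: (−1)^1·120.0000/(24)·0.5825^4·0.8129^2 = -0.380238
d^3_{2,2}(1.8981) = +0.039046 -0.380238 = -0.341192
|D^3_{2,2}|² = |d^3_{2,2}(β)|² = (-0.341192)² = 0.116412 (the z-rotation phases have unit modulus)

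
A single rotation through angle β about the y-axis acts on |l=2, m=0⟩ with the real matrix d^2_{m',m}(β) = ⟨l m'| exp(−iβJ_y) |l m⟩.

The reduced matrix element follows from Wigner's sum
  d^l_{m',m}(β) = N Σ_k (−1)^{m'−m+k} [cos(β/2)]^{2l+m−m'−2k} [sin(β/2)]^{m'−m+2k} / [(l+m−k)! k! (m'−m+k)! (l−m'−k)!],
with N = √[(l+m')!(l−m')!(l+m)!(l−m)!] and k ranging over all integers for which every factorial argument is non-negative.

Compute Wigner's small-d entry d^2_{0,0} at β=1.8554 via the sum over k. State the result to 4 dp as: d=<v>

d^2_{0,0}(β=1.8554) via Wigner's sum:
With c≡cos(β/2)=0.599676 and s≡sin(β/2)=0.800243, N=[2·2·2·2]^{1/2}=4.000000
The bounds max(0,m−m')=0 and min(l+m,l−m')=2 give 3 terms
  k=0: (−1)^0·4.0000/(4)·0.5997^4·0.8002^0 = +0.129320
  k=1: (−1)^1·4.0000/(1)·0.5997^2·0.8002^2 = -0.921164
  k=2: (−1)^2·4.0000/(4)·0.5997^0·0.8002^4 = +0.410097
d^2_{0,0}(1.8554) = +0.129320 -0.921164 +0.410097 = -0.381746

d=-0.3817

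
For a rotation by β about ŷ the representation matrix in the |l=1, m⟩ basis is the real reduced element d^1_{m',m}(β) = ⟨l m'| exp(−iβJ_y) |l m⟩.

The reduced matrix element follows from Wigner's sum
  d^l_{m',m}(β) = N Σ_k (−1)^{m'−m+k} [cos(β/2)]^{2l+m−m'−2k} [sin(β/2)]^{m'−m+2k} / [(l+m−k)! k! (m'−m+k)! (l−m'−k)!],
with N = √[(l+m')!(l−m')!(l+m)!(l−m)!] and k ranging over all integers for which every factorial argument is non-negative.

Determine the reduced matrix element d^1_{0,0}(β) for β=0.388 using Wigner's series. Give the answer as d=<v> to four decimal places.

d^1_{0,0}(β=0.388) via Wigner's sum:
c=cos(0.388/2)=0.981241, s=sin(0.388/2)=0.192785; N=√[1·1·1·1]=1.000000
The bounds max(0,m−m')=0 and min(l+m,l−m')=1 give 2 terms
  k=0: (−1)^0·1.0000/(1)·0.9812^2·0.1928^0 = +0.962834
  k=1: (−1)^1·1.0000/(1)·0.9812^0·0.1928^2 = -0.037166
d^1_{0,0}(0.388) = +0.962834 -0.037166 = +0.925668

d=0.9257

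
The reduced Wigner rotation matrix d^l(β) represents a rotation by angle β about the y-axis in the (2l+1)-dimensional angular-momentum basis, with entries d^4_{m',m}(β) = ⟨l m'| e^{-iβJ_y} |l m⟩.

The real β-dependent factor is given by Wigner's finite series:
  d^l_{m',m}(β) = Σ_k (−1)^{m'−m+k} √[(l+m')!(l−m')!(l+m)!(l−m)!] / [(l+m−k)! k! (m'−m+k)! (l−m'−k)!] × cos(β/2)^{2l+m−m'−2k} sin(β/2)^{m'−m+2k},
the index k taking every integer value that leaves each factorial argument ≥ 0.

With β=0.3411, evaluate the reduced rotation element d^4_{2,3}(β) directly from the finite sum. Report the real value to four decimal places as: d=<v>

d^4_{2,3}(β=0.3411) via Wigner's sum:
c=cos(0.3411/2)=0.985492, s=sin(0.3411/2)=0.169724; N=√[720·2·5040·1]=2693.993318
Admissible k: 1..2 (factorial args all ≥0)
  k=1: (−1)^0·2693.9933/(720)·0.9855^7·0.1697^1 = +0.573296
  k=2: (−1)^1·2693.9933/(240)·0.9855^5·0.1697^3 = -0.051013
d^4_{2,3}(0.3411) = +0.573296 -0.051013 = +0.522282

d=0.5223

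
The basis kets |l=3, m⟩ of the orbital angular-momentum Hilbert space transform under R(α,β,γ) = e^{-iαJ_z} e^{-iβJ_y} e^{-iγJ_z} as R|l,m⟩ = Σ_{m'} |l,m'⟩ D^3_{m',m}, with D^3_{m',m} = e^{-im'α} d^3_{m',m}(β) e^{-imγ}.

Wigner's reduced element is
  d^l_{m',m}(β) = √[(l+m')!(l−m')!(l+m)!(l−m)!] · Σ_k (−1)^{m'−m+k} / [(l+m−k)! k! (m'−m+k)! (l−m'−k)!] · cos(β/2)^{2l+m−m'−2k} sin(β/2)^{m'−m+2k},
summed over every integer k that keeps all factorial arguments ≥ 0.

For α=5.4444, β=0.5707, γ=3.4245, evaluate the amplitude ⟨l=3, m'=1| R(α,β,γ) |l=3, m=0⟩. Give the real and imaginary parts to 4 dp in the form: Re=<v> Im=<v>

Split into d^3_{1,0}(β=0.5707) × two z-phases.
Half-angle: c=0.959563, s=0.281493. N=√(24·2·6·6)=41.569219
k∈{0,1,2} keeps every argument non-negative
  k=0: (−1)^1·41.5692/(12)·0.9596^5·0.2815^1 = -0.793280
  k=1: (−1)^2·41.5692/(4)·0.9596^3·0.2815^3 = +0.204803
  k=2: (−1)^3·41.5692/(12)·0.9596^1·0.2815^5 = -0.005875
d^3_{1,0}(0.5707) = -0.793280 +0.204803 -0.005875 = -0.594352
D = (+0.668367+0.743832i)·(-0.594352)·(+1.000000+0.000000i) = -0.397245-0.442098i

Re=-0.3972 Im=-0.4421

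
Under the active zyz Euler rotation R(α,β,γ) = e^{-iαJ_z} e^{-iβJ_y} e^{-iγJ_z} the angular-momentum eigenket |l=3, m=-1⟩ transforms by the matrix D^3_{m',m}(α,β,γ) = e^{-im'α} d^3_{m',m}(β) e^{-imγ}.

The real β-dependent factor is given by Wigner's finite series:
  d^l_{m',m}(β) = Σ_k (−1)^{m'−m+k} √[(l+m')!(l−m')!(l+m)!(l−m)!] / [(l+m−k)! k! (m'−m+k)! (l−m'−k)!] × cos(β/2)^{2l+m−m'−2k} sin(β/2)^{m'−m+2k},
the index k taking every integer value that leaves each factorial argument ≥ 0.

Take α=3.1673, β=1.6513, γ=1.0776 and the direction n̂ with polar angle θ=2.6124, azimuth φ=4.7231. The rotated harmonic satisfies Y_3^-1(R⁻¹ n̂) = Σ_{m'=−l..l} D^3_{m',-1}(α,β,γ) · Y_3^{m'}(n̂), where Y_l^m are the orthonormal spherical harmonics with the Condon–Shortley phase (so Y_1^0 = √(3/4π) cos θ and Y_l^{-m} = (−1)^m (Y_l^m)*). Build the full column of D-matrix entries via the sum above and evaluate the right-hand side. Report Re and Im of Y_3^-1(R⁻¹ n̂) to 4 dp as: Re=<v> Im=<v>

Re=-0.2671 Im=-0.1626

Need the full column D^3_{m',-1} for m'=−3..3 at α=3.1673, β=1.6513, γ=1.0776.
cos(β/2)=0.678079, sin(β/2)=0.734989
d^3_{-3,-1}: single k=2 term ⇒ +0.442312;  D = -0.178771-0.404575i
d^3_{-2,-1}: k∈[1..2] ⇒ +0.333183 -0.782913 = -0.449730;  D = -0.192282-0.406552i
d^3_{-1,-1}: k∈[0..2] ⇒ +0.097204 -0.913636 +0.805072 = -0.011360;  D = +0.005119+0.010141i
d^3_{0,-1}: k∈[0..2] ⇒ -0.364984 +1.286457 -0.503819 = +0.417655;  D = +0.197736+0.367880i
d^3_{1,-1}: k∈[0..2] ⇒ +0.685227 -1.073430 +0.157646 = -0.230556;  D = +0.114339+0.200207i
d^3_{2,-1}: k∈[0..1] ⇒ -0.782913 +0.459922 = -0.322991;  D = -0.167337-0.276264i
d^3_{3,-1}: single k=0 term ⇒ +0.519672;  D = -0.280571-0.437423i
Y_3^{m'}(θ=2.6124,φ=4.7231) and Σ D·Y over m':
  (-0.1788-0.4046i)·(-0.0017-0.0537i)  (-0.1923-0.4066i)·(+0.2248-0.0048i)  (+0.0051+0.0101i)·(+0.0048+0.4447i)  (+0.1977+0.3679i)·(-0.2338+0.0000i)  (+0.1143+0.2002i)·(-0.0048+0.4447i)  (-0.1673-0.2763i)·(+0.2248+0.0048i)  (-0.2806-0.4374i)·(+0.0017-0.0537i)
Y_3^-1(R⁻¹ n̂) = -0.267099-0.162561i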